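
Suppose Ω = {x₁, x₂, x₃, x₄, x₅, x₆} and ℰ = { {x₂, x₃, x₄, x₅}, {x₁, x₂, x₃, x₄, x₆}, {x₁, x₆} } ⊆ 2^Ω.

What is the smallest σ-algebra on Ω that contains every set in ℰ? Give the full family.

Answer: σ(ℰ) = { {}, {x₅}, {x₁, x₆}, {x₁, x₅, x₆}, {x₂, x₃, x₄}, {x₂, x₃, x₄, x₅}, {x₁, x₂, x₃, x₄, x₆}, Ω }

Check:
Take S₀ = ℰ ∪ {∅, Ω} = { {}, {x₁, x₆}, {x₂, x₃, x₄, x₅}, {x₁, x₂, x₃, x₄, x₆}, Ω }.
Iteration 1. New:
  {x₅}  = ᶜ of {x₁, x₂, x₃, x₄, x₆}
Iteration 2 adds 1:
  {x₁, x₅, x₆}  = {x₅} ∪ {x₁, x₆}
Iteration 3: +1 →
  {x₂, x₃, x₄}  = ᶜ of {x₁, x₅, x₆}
Iteration 4 adds nothing — fixpoint reached.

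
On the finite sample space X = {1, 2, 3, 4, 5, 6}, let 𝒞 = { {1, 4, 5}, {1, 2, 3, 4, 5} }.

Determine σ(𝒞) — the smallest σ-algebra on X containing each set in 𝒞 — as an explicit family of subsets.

Seed the family with 𝒞 together with ∅ and X: { ∅, {1, 4, 5}, {1, 2, 3, 4, 5}, X }.
Step 1: 2 new —
  {6}  = X∖{1, 2, 3, 4, 5}
  {2, 3, 6}  = X∖{1, 4, 5}
  — 6 sets.
Step 2: +1 →
  {1, 4, 5, 6}  = {1, 4, 5} ∪ {6}
  — 7 sets.
Step 3 (1 new):
  {2, 3}  = X∖{1, 4, 5, 6}
  — 8 sets.
Step 4: closed — nothing new.

Hence σ(𝒞) has 8 members: { ∅, {6}, {2, 3}, {1, 4, 5}, {2, 3, 6}, {1, 4, 5, 6}, {1, 2, 3, 4, 5}, X }.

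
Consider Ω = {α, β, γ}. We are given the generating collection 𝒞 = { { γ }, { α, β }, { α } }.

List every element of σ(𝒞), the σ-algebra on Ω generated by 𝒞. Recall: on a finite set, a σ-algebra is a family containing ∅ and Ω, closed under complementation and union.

Begin from { {}, { α }, { γ }, { α, β }, Ω } (that is, 𝒞 plus ∅ and Ω).
Iteration 1 (2 new):
  { α, γ }  = { γ } ∪ { α }
  { β, γ }  = { α }ᶜ
  |family| = 7
Iteration 2 adds 1:
  { β }  = { α, γ }ᶜ
  |family| = 8
Iteration 3: stable.

σ(𝒞) = { {}, { α }, { β }, { γ }, { α, β }, { α, γ }, { β, γ }, Ω }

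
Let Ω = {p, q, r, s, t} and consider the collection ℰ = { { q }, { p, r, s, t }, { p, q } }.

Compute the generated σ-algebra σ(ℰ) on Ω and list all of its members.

σ(ℰ) (8 sets): { ∅, { p }, { q }, { p, q }, { r, s, t }, { p, r, s, t }, { q, r, s, t }, Ω }

Working:
Seed the family with ℰ together with ∅ and Ω: { ∅, { q }, { p, q }, { p, r, s, t }, Ω }.
Pass 1. New:
  { r, s, t }  = complement { p, q }
  [6 total]
Pass 2 adds 1:
  { q, r, s, t }  = { q } ∪ { r, s, t }
  [7 total]
Pass 3 adds 1:
  { p }  = complement { q, r, s, t }
  [8 total]
Pass 4: closed — nothing new.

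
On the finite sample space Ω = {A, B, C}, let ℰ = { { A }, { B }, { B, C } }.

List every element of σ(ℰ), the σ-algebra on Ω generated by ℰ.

Begin from { {  }, { A }, { B }, { B, C }, Ω } (that is, ℰ plus ∅ and Ω).
Step 1: +2 →
  { A, B }  = { B } ∪ { A }
  { A, C }  = Ω∖{ B }
  — 7 sets.
Step 2: 1 new —
  { C }  = Ω∖{ A, B }
  — 8 sets.
Step 3: closed — nothing new.

σ(ℰ) = { {  }, { A }, { B }, { C }, { A, B }, { A, C }, { B, C }, Ω }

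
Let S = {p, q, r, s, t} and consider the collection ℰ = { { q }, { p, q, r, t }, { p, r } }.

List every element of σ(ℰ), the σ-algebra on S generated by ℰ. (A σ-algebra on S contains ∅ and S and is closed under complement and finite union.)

Seed the family with ℰ together with ∅ and S: { {}, { q }, { p, r }, { p, q, r, t }, S }.
Round 1: 4 new —
  { s }  = ᶜ of { p, q, r, t }
  { p, q, r }  = { p, r } ∪ { q }
  { q, s, t }  = ᶜ of { p, r }
  { p, r, s, t }  = ᶜ of { q }
Round 2 adds 4:
  { q, s }  = { q } ∪ { s }
  { s, t }  = ᶜ of { p, q, r }
  { p, r, s }  = { p, r } ∪ { s }
  { p, q, r, s }  = { p, q, r } ∪ { s }
Round 3: 3 new —
  { t }  = ᶜ of { p, q, r, s }
  { q, t }  = ᶜ of { p, r, s }
  { p, r, t }  = ᶜ of { q, s }
Round 4 adds nothing — fixpoint reached.

Hence σ(ℰ) has 16 members: { {}, { q }, { s }, { t }, { p, r }, { q, s }, { q, t }, { s, t }, { p, q, r }, { p, r, s }, { p, r, t }, { q, s, t }, { p, q, r, s }, { p, q, r, t }, { p, r, s, t }, S }.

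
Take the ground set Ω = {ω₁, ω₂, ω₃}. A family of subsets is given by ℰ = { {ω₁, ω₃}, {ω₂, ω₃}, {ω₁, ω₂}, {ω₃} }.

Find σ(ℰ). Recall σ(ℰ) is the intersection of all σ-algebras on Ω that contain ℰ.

Begin from { {}, {ω₃}, {ω₁, ω₂}, {ω₁, ω₃}, {ω₂, ω₃}, Ω } (that is, ℰ plus ∅ and Ω).
Step 1. New:
  {ω₁}  = ᶜ of {ω₂, ω₃}
  {ω₂}  = ᶜ of {ω₁, ω₃}
  |family| = 8
Step 2: already closed under ᶜ and ∪.

Therefore σ(ℰ) = { {}, {ω₁}, {ω₂}, {ω₃}, {ω₁, ω₂}, {ω₁, ω₃}, {ω₂, ω₃}, Ω } (|σ(ℰ)| = 8).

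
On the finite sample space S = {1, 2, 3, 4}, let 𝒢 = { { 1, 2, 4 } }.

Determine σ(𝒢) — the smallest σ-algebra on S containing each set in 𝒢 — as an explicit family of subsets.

Initial family (3 sets): { {  }, { 1, 2, 4 }, S }.
Iteration 1: 1 new —
  { 3 }  = { 1, 2, 4 }ᶜ
  — 4 sets.
Iteration 2 adds nothing — fixpoint reached.

σ(𝒢) = { {  }, { 3 }, { 1, 2, 4 }, S }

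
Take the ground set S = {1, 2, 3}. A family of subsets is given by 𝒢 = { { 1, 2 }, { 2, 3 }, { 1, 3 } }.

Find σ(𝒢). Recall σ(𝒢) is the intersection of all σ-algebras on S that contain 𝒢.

Initial family (5 sets): { {  }, { 1, 2 }, { 1, 3 }, { 2, 3 }, S }.
Pass 1: 3 new —
  { 1 }  = complement { 2, 3 }
  { 2 }  = complement { 1, 3 }
  { 3 }  = complement { 1, 2 }
  — 8 sets.
After Pass 2 the family is unchanged; done.

σ(𝒢) = { {  }, { 1 }, { 2 }, { 3 }, { 1, 2 }, { 1, 3 }, { 2, 3 }, S }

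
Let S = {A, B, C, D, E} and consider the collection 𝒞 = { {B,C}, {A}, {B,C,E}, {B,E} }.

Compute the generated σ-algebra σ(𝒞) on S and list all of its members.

σ(𝒞) = { {}, {A}, {B}, {C}, {D}, {E}, {A,B}, {A,C}, {A,D}, {A,E}, {B,C}, {B,D}, {B,E}, {C,D}, {C,E}, {D,E}, {A,B,C}, {A,B,D}, {A,B,E}, {A,C,D}, {A,C,E}, {A,D,E}, {B,C,D}, {B,C,E}, {B,D,E}, {C,D,E}, {A,B,C,D}, {A,B,C,E}, {A,B,D,E}, {A,C,D,E}, {B,C,D,E}, S }

Working:
Begin from { {}, {A}, {B,C}, {B,E}, {B,C,E}, S } (that is, 𝒞 plus ∅ and S).
Iteration 1. New:
  {A,D}  = S∖{B,C,E}
  {A,B,C}  = {B,C} ∪ {A}
  {A,B,E}  = {B,E} ∪ {A}
  {A,C,D}  = S∖{B,E}
  {A,D,E}  = S∖{B,C}
  {A,B,C,E}  = {B,C,E} ∪ {A}
  {B,C,D,E}  = S∖{A}
  — 13 sets.
Iteration 2: 6 new —
  {D}  = S∖{A,B,C,E}
  {C,D}  = S∖{A,B,E}
  {D,E}  = S∖{A,B,C}
  {A,B,C,D}  = {A,B,C} ∪ {A,C,D}
  {A,B,D,E}  = {A,D,E} ∪ {B,E}
  {A,C,D,E}  = {A,D,E} ∪ {A,C,D}
  — 19 sets.
Iteration 3 adds 6:
  {B}  = S∖{A,C,D,E}
  {C}  = S∖{A,B,D,E}
  {E}  = S∖{A,B,C,D}
  {B,C,D}  = {C,D} ∪ {B,C}
  {B,D,E}  = {B,E} ∪ {D,E}
  {C,D,E}  = {C,D} ∪ {D,E}
  — 25 sets.
Iteration 4 (6 new):
  {A,B}  = S∖{C,D,E}
  {A,C}  = S∖{B,D,E}
  {A,E}  = S∖{B,C,D}
  {B,D}  = {B} ∪ {D}
  {C,E}  = {E} ∪ {C}
  {A,B,D}  = {B} ∪ {A,D}
  — 31 sets.
Iteration 5: +1 →
  {A,C,E}  = S∖{B,D}
  — 32 sets.
Iteration 6 adds nothing — fixpoint reached.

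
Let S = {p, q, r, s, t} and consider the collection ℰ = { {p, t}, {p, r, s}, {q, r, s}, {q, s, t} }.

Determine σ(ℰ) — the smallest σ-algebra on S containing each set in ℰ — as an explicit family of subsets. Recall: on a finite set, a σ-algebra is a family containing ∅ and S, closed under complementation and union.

|σ(ℰ)| = 32.  σ(ℰ) = { {}, {p}, {q}, {r}, {s}, {t}, {p, q}, {p, r}, {p, s}, {p, t}, {q, r}, {q, s}, {q, t}, {r, s}, {r, t}, {s, t}, {p, q, r}, {p, q, s}, {p, q, t}, {p, r, s}, {p, r, t}, {p, s, t}, {q, r, s}, {q, r, t}, {q, s, t}, {r, s, t}, {p, q, r, s}, {p, q, r, t}, {p, q, s, t}, {p, r, s, t}, {q, r, s, t}, S }

Working:
Start: ℰ ∪ {∅, S} = { {}, {p, t}, {p, r, s}, {q, r, s}, {q, s, t}, S }.
Pass 1. New:
  {p, r}  = {q, s, t}ᶜ
  {q, t}  = {p, r, s}ᶜ
  {p, q, r, s}  = {p, r, s} ∪ {q, r, s}
  {p, q, s, t}  = {p, t} ∪ {q, s, t}
  {p, r, s, t}  = {p, r, s} ∪ {p, t}
  {q, r, s, t}  = {q, r, s} ∪ {q, s, t}
Pass 2. New:
  {p}  = {q, r, s, t}ᶜ
  {q}  = {p, r, s, t}ᶜ
  {r}  = {p, q, s, t}ᶜ
  {t}  = {p, q, r, s}ᶜ
  {p, q, t}  = {q, t} ∪ {p, t}
  {p, r, t}  = {p, r} ∪ {p, t}
  {p, q, r, t}  = {q, t} ∪ {p, r}
Pass 3 adds 8:
  {s}  = {p, q, r, t}ᶜ
  {p, q}  = {q} ∪ {p}
  {q, r}  = {q} ∪ {r}
  {q, s}  = {p, r, t}ᶜ
  {r, s}  = {p, q, t}ᶜ
  {r, t}  = {t} ∪ {r}
  {p, q, r}  = {q} ∪ {p, r}
  {q, r, t}  = {q, t} ∪ {r}
Pass 4: 5 new —
  {p, s}  = {q, r, t}ᶜ
  {s, t}  = {p, q, r}ᶜ
  {p, q, s}  = {r, t}ᶜ
  {p, s, t}  = {q, r}ᶜ
  {r, s, t}  = {p, q}ᶜ
Pass 5: stable.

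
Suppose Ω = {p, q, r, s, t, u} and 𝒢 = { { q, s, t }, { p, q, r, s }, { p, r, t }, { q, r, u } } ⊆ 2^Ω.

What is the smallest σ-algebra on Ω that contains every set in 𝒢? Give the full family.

Start: 𝒢 ∪ {∅, Ω} = { {  }, { p, r, t }, { q, r, u }, { q, s, t }, { p, q, r, s }, Ω }.
Step 1. New:
  { t, u }  = { p, q, r, s }ᶜ
  { p, r, u }  = { q, s, t }ᶜ
  { p, s, t }  = { q, r, u }ᶜ
  { q, s, u }  = { p, r, t }ᶜ
  { p, q, r, s, t }  = { p, r, t } ∪ { p, q, r, s }
  { p, q, r, s, u }  = { q, r, u } ∪ { p, q, r, s }
  { p, q, r, t, u }  = { q, r, u } ∪ { p, r, t }
  { q, r, s, t, u }  = { q, r, u } ∪ { q, s, t }
  — 14 sets.
Step 2 (14 new):
  { p }  = { q, r, s, t, u }ᶜ
  { s }  = { p, q, r, t, u }ᶜ
  { t }  = { p, q, r, s, u }ᶜ
  { u }  = { p, q, r, s, t }ᶜ
  { p, q, r, u }  = { p, r, u } ∪ { q, r, u }
  { p, q, s, t }  = { p, s, t } ∪ { q, s, t }
  { p, r, s, t }  = { p, s, t } ∪ { p, r, t }
  { p, r, t, u }  = { t, u } ∪ { p, r, u }
  { p, s, t, u }  = { p, s, t } ∪ { t, u }
  { q, r, s, u }  = { q, s, u } ∪ { q, r, u }
  { q, r, t, u }  = { t, u } ∪ { q, r, u }
  { q, s, t, u }  = { q, s, u } ∪ { t, u }
  { p, q, s, t, u }  = { p, s, t } ∪ { q, s, u }
  { p, r, s, t, u }  = { p, s, t } ∪ { p, r, u }
  — 28 sets.
Step 3. New:
  { q }  = { p, r, s, t, u }ᶜ
  { r }  = { p, q, s, t, u }ᶜ
  { p, r }  = { q, s, t, u }ᶜ
  { p, s }  = { q, r, t, u }ᶜ
  { p, t }  = { q, r, s, u }ᶜ
  { p, u }  = { u } ∪ { p }
  { q, r }  = { p, s, t, u }ᶜ
  { q, s }  = { p, r, t, u }ᶜ
  { q, u }  = { p, r, s, t }ᶜ
  { r, u }  = { p, q, s, t }ᶜ
  { s, t }  = { p, q, r, u }ᶜ
  { s, u }  = { u } ∪ { s }
  { p, t, u }  = { t, u } ∪ { p }
  { s, t, u }  = { t, u } ∪ { s }
  { p, q, s, u }  = { q, s, u } ∪ { p }
  { p, r, s, u }  = { p, r, u } ∪ { s }
  — 44 sets.
Step 4 adds 20:
  { p, q }  = { q } ∪ { p }
  { q, t }  = { p, r, s, u }ᶜ
  { r, s }  = { r } ∪ { s }
  { r, t }  = { p, q, s, u }ᶜ
  { p, q, r }  = { s, t, u }ᶜ
  { p, q, s }  = { q } ∪ { p, s }
  { p, q, t }  = { q } ∪ { p, t }
  { p, q, u }  = { p, u } ∪ { q }
  { p, r, s }  = { p, r } ∪ { s }
  { p, s, u }  = { p, u } ∪ { s }
  { q, r, s }  = { p, t, u }ᶜ
  { q, r, t }  = { q, r } ∪ { t }
  { q, t, u }  = { q } ∪ { t, u }
  { r, s, t }  = { s, t } ∪ { r }
  { r, s, u }  = { r } ∪ { s, u }
  { r, t, u }  = { r } ∪ { t, u }
  { p, q, r, t }  = { s, u }ᶜ
  { p, q, t, u }  = { q } ∪ { p, t, u }
  { q, r, s, t }  = { p, u }ᶜ
  { r, s, t, u }  = { s, t } ∪ { r, u }
  — 64 sets.
Step 5 adds nothing — fixpoint reached.

Hence σ(𝒢) has 64 members: { {  }, { p }, { q }, { r }, { s }, { t }, { u }, { p, q }, { p, r }, { p, s }, { p, t }, { p, u }, { q, r }, { q, s }, { q, t }, { q, u }, { r, s }, { r, t }, { r, u }, { s, t }, { s, u }, { t, u }, { p, q, r }, { p, q, s }, { p, q, t }, { p, q, u }, { p, r, s }, { p, r, t }, { p, r, u }, { p, s, t }, { p, s, u }, { p, t, u }, { q, r, s }, { q, r, t }, { q, r, u }, { q, s, t }, { q, s, u }, { q, t, u }, { r, s, t }, { r, s, u }, { r, t, u }, { s, t, u }, { p, q, r, s }, { p, q, r, t }, { p, q, r, u }, { p, q, s, t }, { p, q, s, u }, { p, q, t, u }, { p, r, s, t }, { p, r, s, u }, { p, r, t, u }, { p, s, t, u }, { q, r, s, t }, { q, r, s, u }, { q, r, t, u }, { q, s, t, u }, { r, s, t, u }, { p, q, r, s, t }, { p, q, r, s, u }, { p, q, r, t, u }, { p, q, s, t, u }, { p, r, s, t, u }, { q, r, s, t, u }, Ω }.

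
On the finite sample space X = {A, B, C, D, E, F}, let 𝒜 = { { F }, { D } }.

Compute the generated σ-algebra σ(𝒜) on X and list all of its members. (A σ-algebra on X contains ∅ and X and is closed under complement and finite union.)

σ(𝒜) (8 sets): { {  }, { D }, { F }, { D, F }, { A, B, C, E }, { A, B, C, D, E }, { A, B, C, E, F }, X }

Trace:
Start: 𝒜 ∪ {∅, X} = { {  }, { D }, { F }, X }.
Iteration 1 (3 new):
  { D, F }  = { D } ∪ { F }
  { A, B, C, D, E }  = X∖{ F }
  { A, B, C, E, F }  = X∖{ D }
Iteration 2 (1 new):
  { A, B, C, E }  = X∖{ D, F }
Iteration 3: closed — nothing new.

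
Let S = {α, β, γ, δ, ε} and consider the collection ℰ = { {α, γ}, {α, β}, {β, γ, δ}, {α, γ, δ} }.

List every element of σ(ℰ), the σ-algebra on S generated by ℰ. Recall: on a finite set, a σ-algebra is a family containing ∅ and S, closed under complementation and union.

Begin from { ∅, {α, β}, {α, γ}, {α, γ, δ}, {β, γ, δ}, S } (that is, ℰ plus ∅ and S).
Pass 1 (6 new):
  {α, ε}  = ᶜ of {β, γ, δ}
  {β, ε}  = ᶜ of {α, γ, δ}
  {α, β, γ}  = {α, β} ∪ {α, γ}
  {β, δ, ε}  = ᶜ of {α, γ}
  {γ, δ, ε}  = ᶜ of {α, β}
  {α, β, γ, δ}  = {α, γ, δ} ∪ {β, γ, δ}
  — 12 sets.
Pass 2. New:
  {ε}  = ᶜ of {α, β, γ, δ}
  {δ, ε}  = ᶜ of {α, β, γ}
  {α, β, ε}  = {β, ε} ∪ {α, β}
  {α, γ, ε}  = {α, γ} ∪ {α, ε}
  {α, β, γ, ε}  = {β, ε} ∪ {α, β, γ}
  {α, β, δ, ε}  = {α, β} ∪ {β, δ, ε}
  {α, γ, δ, ε}  = {γ, δ, ε} ∪ {α, γ, δ}
  {β, γ, δ, ε}  = {β, ε} ∪ {γ, δ, ε}
  — 20 sets.
Pass 3: 7 new —
  {α}  = ᶜ of {β, γ, δ, ε}
  {β}  = ᶜ of {α, γ, δ, ε}
  {γ}  = ᶜ of {α, β, δ, ε}
  {δ}  = ᶜ of {α, β, γ, ε}
  {β, δ}  = ᶜ of {α, γ, ε}
  {γ, δ}  = ᶜ of {α, β, ε}
  {α, δ, ε}  = {δ, ε} ∪ {α, ε}
  — 27 sets.
Pass 4. New:
  {α, δ}  = {δ} ∪ {α}
  {β, γ}  = ᶜ of {α, δ, ε}
  {γ, ε}  = {ε} ∪ {γ}
  {α, β, δ}  = {α, β} ∪ {δ}
  {β, γ, ε}  = {β, ε} ∪ {γ}
  — 32 sets.
Pass 5: already closed under ᶜ and ∪.

Therefore σ(ℰ) = { ∅, {α}, {β}, {γ}, {δ}, {ε}, {α, β}, {α, γ}, {α, δ}, {α, ε}, {β, γ}, {β, δ}, {β, ε}, {γ, δ}, {γ, ε}, {δ, ε}, {α, β, γ}, {α, β, δ}, {α, β, ε}, {α, γ, δ}, {α, γ, ε}, {α, δ, ε}, {β, γ, δ}, {β, γ, ε}, {β, δ, ε}, {γ, δ, ε}, {α, β, γ, δ}, {α, β, γ, ε}, {α, β, δ, ε}, {α, γ, δ, ε}, {β, γ, δ, ε}, S } (|σ(ℰ)| = 32).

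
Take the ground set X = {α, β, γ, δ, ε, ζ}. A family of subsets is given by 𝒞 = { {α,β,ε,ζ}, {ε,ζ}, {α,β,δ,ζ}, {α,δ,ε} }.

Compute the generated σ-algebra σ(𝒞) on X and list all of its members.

Initial family (6 sets): { ∅, {ε,ζ}, {α,δ,ε}, {α,β,δ,ζ}, {α,β,ε,ζ}, X }.
Iteration 1 adds 6:
  {γ,δ}  = {α,β,ε,ζ}ᶜ
  {γ,ε}  = {α,β,δ,ζ}ᶜ
  {β,γ,ζ}  = {α,δ,ε}ᶜ
  {α,β,γ,δ}  = {ε,ζ}ᶜ
  {α,δ,ε,ζ}  = {α,δ,ε} ∪ {ε,ζ}
  {α,β,δ,ε,ζ}  = {α,δ,ε} ∪ {α,β,δ,ζ}
  (now 12)
Iteration 2 (12 new):
  {γ}  = {α,β,δ,ε,ζ}ᶜ
  {β,γ}  = {α,δ,ε,ζ}ᶜ
  {γ,δ,ε}  = {γ,δ} ∪ {γ,ε}
  {γ,ε,ζ}  = {ε,ζ} ∪ {γ,ε}
  {α,γ,δ,ε}  = {α,δ,ε} ∪ {γ,δ}
  {β,γ,δ,ζ}  = {γ,δ} ∪ {β,γ,ζ}
  {β,γ,ε,ζ}  = {ε,ζ} ∪ {β,γ,ζ}
  {γ,δ,ε,ζ}  = {γ,δ} ∪ {ε,ζ}
  {α,β,γ,δ,ε}  = {α,δ,ε} ∪ {α,β,γ,δ}
  {α,β,γ,δ,ζ}  = {γ,δ} ∪ {α,β,δ,ζ}
  {α,β,γ,ε,ζ}  = {β,γ,ζ} ∪ {α,β,ε,ζ}
  {α,γ,δ,ε,ζ}  = {γ,δ} ∪ {α,δ,ε,ζ}
  (now 24)
Iteration 3: 14 new —
  {β}  = {α,γ,δ,ε,ζ}ᶜ
  {δ}  = {α,β,γ,ε,ζ}ᶜ
  {ε}  = {α,β,γ,δ,ζ}ᶜ
  {ζ}  = {α,β,γ,δ,ε}ᶜ
  {α,β}  = {γ,δ,ε,ζ}ᶜ
  {α,δ}  = {β,γ,ε,ζ}ᶜ
  {α,ε}  = {β,γ,δ,ζ}ᶜ
  {β,ζ}  = {α,γ,δ,ε}ᶜ
  {α,β,δ}  = {γ,ε,ζ}ᶜ
  {α,β,ζ}  = {γ,δ,ε}ᶜ
  {β,γ,δ}  = {γ,δ} ∪ {β,γ}
  {β,γ,ε}  = {γ,ε} ∪ {β,γ}
  {β,γ,δ,ε}  = {γ,δ,ε} ∪ {β,γ}
  {β,γ,δ,ε,ζ}  = {γ,δ,ε} ∪ {β,γ,ε,ζ}
  (now 38)
Iteration 4. New:
  {α}  = {β,γ,δ,ε,ζ}ᶜ
  {α,ζ}  = {β,γ,δ,ε}ᶜ
  {β,δ}  = {β} ∪ {δ}
  {β,ε}  = {β} ∪ {ε}
  {γ,ζ}  = {γ} ∪ {ζ}
  {δ,ε}  = {δ} ∪ {ε}
  {δ,ζ}  = {δ} ∪ {ζ}
  {α,β,γ}  = {α,β} ∪ {γ}
  {α,β,ε}  = {β} ∪ {α,ε}
  {α,γ,δ}  = {γ,δ} ∪ {α,δ}
  {α,γ,ε}  = {γ,ε} ∪ {α,ε}
  {α,δ,ζ}  = {β,γ,ε}ᶜ
  {α,ε,ζ}  = {β,γ,δ}ᶜ
  {β,δ,ζ}  = {β,ζ} ∪ {δ}
  {β,ε,ζ}  = {β} ∪ {ε,ζ}
  {γ,δ,ζ}  = {γ,δ} ∪ {ζ}
  {δ,ε,ζ}  = {δ} ∪ {ε,ζ}
  {α,β,γ,ε}  = {γ,ε} ∪ {α,β}
  {α,β,γ,ζ}  = {α,β} ∪ {β,γ,ζ}
  {α,β,δ,ε}  = {β} ∪ {α,δ,ε}
  {α,γ,ε,ζ}  = {α,ε} ∪ {γ,ε,ζ}
  (now 59)
Iteration 5 (5 new):
  {α,γ}  = {γ} ∪ {α}
  {α,γ,ζ}  = {α,ζ} ∪ {γ}
  {β,δ,ε}  = {β,ε} ∪ {δ,ε}
  {α,γ,δ,ζ}  = {β,ε}ᶜ
  {β,δ,ε,ζ}  = {β,δ,ζ} ∪ {β,ε}
  (now 64)
Iteration 6 adds nothing — fixpoint reached.

Therefore σ(𝒞) = { ∅, {α}, {β}, {γ}, {δ}, {ε}, {ζ}, {α,β}, {α,γ}, {α,δ}, {α,ε}, {α,ζ}, {β,γ}, {β,δ}, {β,ε}, {β,ζ}, {γ,δ}, {γ,ε}, {γ,ζ}, {δ,ε}, {δ,ζ}, {ε,ζ}, {α,β,γ}, {α,β,δ}, {α,β,ε}, {α,β,ζ}, {α,γ,δ}, {α,γ,ε}, {α,γ,ζ}, {α,δ,ε}, {α,δ,ζ}, {α,ε,ζ}, {β,γ,δ}, {β,γ,ε}, {β,γ,ζ}, {β,δ,ε}, {β,δ,ζ}, {β,ε,ζ}, {γ,δ,ε}, {γ,δ,ζ}, {γ,ε,ζ}, {δ,ε,ζ}, {α,β,γ,δ}, {α,β,γ,ε}, {α,β,γ,ζ}, {α,β,δ,ε}, {α,β,δ,ζ}, {α,β,ε,ζ}, {α,γ,δ,ε}, {α,γ,δ,ζ}, {α,γ,ε,ζ}, {α,δ,ε,ζ}, {β,γ,δ,ε}, {β,γ,δ,ζ}, {β,γ,ε,ζ}, {β,δ,ε,ζ}, {γ,δ,ε,ζ}, {α,β,γ,δ,ε}, {α,β,γ,δ,ζ}, {α,β,γ,ε,ζ}, {α,β,δ,ε,ζ}, {α,γ,δ,ε,ζ}, {β,γ,δ,ε,ζ}, X } (|σ(𝒞)| = 64).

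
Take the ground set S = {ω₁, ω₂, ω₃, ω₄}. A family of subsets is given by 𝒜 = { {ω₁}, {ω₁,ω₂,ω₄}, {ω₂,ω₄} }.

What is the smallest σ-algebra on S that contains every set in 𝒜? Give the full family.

Take S₀ = 𝒜 ∪ {∅, S} = { {}, {ω₁}, {ω₂,ω₄}, {ω₁,ω₂,ω₄}, S }.
Iteration 1. New:
  {ω₃}  = complement {ω₁,ω₂,ω₄}
  {ω₁,ω₃}  = complement {ω₂,ω₄}
  {ω₂,ω₃,ω₄}  = complement {ω₁}
  — 8 sets.
Iteration 2: no new sets; the family is a σ-algebra.

Therefore σ(𝒜) = { {}, {ω₁}, {ω₃}, {ω₁,ω₃}, {ω₂,ω₄}, {ω₁,ω₂,ω₄}, {ω₂,ω₃,ω₄}, S } (|σ(𝒜)| = 8).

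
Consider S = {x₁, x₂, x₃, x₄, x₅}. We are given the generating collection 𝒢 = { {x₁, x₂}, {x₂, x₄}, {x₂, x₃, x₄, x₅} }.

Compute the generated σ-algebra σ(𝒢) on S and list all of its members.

Answer: σ(𝒢) = { ∅, {x₁}, {x₂}, {x₄}, {x₁, x₂}, {x₁, x₄}, {x₂, x₄}, {x₃, x₅}, {x₁, x₂, x₄}, {x₁, x₃, x₅}, {x₂, x₃, x₅}, {x₃, x₄, x₅}, {x₁, x₂, x₃, x₅}, {x₁, x₃, x₄, x₅}, {x₂, x₃, x₄, x₅}, S }

Check:
Begin from { ∅, {x₁, x₂}, {x₂, x₄}, {x₂, x₃, x₄, x₅}, S } (that is, 𝒢 plus ∅ and S).
Step 1: 4 new —
  {x₁}  = complement {x₂, x₃, x₄, x₅}
  {x₁, x₂, x₄}  = {x₁, x₂} ∪ {x₂, x₄}
  {x₁, x₃, x₅}  = complement {x₂, x₄}
  {x₃, x₄, x₅}  = complement {x₁, x₂}
  (now 9)
Step 2. New:
  {x₃, x₅}  = complement {x₁, x₂, x₄}
  {x₁, x₂, x₃, x₅}  = {x₁, x₂} ∪ {x₁, x₃, x₅}
  {x₁, x₃, x₄, x₅}  = {x₃, x₄, x₅} ∪ {x₁, x₃, x₅}
  (now 12)
Step 3: +2 →
  {x₂}  = complement {x₁, x₃, x₄, x₅}
  {x₄}  = complement {x₁, x₂, x₃, x₅}
  (now 14)
Step 4 (2 new):
  {x₁, x₄}  = {x₄} ∪ {x₁}
  {x₂, x₃, x₅}  = {x₃, x₅} ∪ {x₂}
  (now 16)
Step 5: closed — nothing new.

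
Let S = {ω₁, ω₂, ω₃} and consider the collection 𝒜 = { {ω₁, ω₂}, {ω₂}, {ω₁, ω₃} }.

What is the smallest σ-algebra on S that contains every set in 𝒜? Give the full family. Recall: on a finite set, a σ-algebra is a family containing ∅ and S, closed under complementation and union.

σ(𝒜) (8 sets): { {}, {ω₁}, {ω₂}, {ω₃}, {ω₁, ω₂}, {ω₁, ω₃}, {ω₂, ω₃}, S }

Trace:
Begin from { {}, {ω₂}, {ω₁, ω₂}, {ω₁, ω₃}, S } (that is, 𝒜 plus ∅ and S).
Pass 1: 1 new —
  {ω₃}  = S∖{ω₁, ω₂}
  [6 total]
Pass 2 (1 new):
  {ω₂, ω₃}  = {ω₃} ∪ {ω₂}
  [7 total]
Pass 3 (1 new):
  {ω₁}  = S∖{ω₂, ω₃}
  [8 total]
Pass 4: no new sets; the family is a σ-algebra.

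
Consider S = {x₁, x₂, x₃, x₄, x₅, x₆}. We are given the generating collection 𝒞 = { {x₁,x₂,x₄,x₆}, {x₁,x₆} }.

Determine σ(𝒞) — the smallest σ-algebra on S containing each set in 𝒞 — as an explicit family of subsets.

Initial family (4 sets): { ∅, {x₁,x₆}, {x₁,x₂,x₄,x₆}, S }.
Pass 1: +2 →
  {x₃,x₅}  = S∖{x₁,x₂,x₄,x₆}
  {x₂,x₃,x₄,x₅}  = S∖{x₁,x₆}
  [6 total]
Pass 2 adds 1:
  {x₁,x₃,x₅,x₆}  = {x₁,x₆} ∪ {x₃,x₅}
  [7 total]
Pass 3 adds 1:
  {x₂,x₄}  = S∖{x₁,x₃,x₅,x₆}
  [8 total]
Pass 4 adds nothing — fixpoint reached.

Hence σ(𝒞) has 8 members: { ∅, {x₁,x₆}, {x₂,x₄}, {x₃,x₅}, {x₁,x₂,x₄,x₆}, {x₁,x₃,x₅,x₆}, {x₂,x₃,x₄,x₅}, S }.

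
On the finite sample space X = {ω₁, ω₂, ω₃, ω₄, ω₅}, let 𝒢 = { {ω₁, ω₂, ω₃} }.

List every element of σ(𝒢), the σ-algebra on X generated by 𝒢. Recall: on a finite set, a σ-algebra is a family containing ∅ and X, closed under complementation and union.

σ(𝒢) (4 sets): { {}, {ω₄, ω₅}, {ω₁, ω₂, ω₃}, X }

Trace:
Start: 𝒢 ∪ {∅, X} = { {}, {ω₁, ω₂, ω₃}, X }.
Step 1 adds 1:
  {ω₄, ω₅}  = X∖{ω₁, ω₂, ω₃}
Step 2: already closed under ᶜ and ∪.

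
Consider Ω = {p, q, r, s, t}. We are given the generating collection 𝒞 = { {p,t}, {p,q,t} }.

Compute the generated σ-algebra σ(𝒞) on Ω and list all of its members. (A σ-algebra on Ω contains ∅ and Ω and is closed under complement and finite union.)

Seed the family with 𝒞 together with ∅ and Ω: { {}, {p,t}, {p,q,t}, Ω }.
Pass 1 adds 2:
  {r,s}  = {p,q,t}ᶜ
  {q,r,s}  = {p,t}ᶜ
  |family| = 6
Pass 2. New:
  {p,r,s,t}  = {r,s} ∪ {p,t}
  |family| = 7
Pass 3: 1 new —
  {q}  = {p,r,s,t}ᶜ
  |family| = 8
Pass 4: no new sets; the family is a σ-algebra.

Therefore σ(𝒞) = { {}, {q}, {p,t}, {r,s}, {p,q,t}, {q,r,s}, {p,r,s,t}, Ω } (|σ(𝒞)| = 8).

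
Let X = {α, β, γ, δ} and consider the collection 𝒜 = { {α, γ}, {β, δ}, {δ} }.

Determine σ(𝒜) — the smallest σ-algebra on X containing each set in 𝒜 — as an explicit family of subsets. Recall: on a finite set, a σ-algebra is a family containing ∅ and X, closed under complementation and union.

Answer: σ(𝒜) = { {}, {β}, {δ}, {α, γ}, {β, δ}, {α, β, γ}, {α, γ, δ}, X }

Derivation:
Start: 𝒜 ∪ {∅, X} = { {}, {δ}, {α, γ}, {β, δ}, X }.
Pass 1: 2 new —
  {α, β, γ}  = ᶜ of {δ}
  {α, γ, δ}  = {α, γ} ∪ {δ}
  |family| = 7
Pass 2: +1 →
  {β}  = ᶜ of {α, γ, δ}
  |family| = 8
Pass 3: closed — nothing new.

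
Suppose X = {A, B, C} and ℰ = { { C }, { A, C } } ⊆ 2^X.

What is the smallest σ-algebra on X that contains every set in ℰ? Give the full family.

σ(ℰ) = { ∅, { A }, { B }, { C }, { A, B }, { A, C }, { B, C }, X }

Trace:
Take S₀ = ℰ ∪ {∅, X} = { ∅, { C }, { A, C }, X }.
Step 1: 2 new —
  { B }  = X∖{ A, C }
  { A, B }  = X∖{ C }
  |family| = 6
Step 2. New:
  { B, C }  = { C } ∪ { B }
  |family| = 7
Step 3: +1 →
  { A }  = X∖{ B, C }
  |family| = 8
Step 4: closed — nothing new.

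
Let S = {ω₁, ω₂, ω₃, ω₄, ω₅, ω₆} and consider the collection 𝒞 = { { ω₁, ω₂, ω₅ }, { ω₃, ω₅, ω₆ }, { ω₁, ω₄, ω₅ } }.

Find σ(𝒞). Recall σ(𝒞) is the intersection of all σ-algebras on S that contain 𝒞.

Seed the family with 𝒞 together with ∅ and S: { {}, { ω₁, ω₂, ω₅ }, { ω₁, ω₄, ω₅ }, { ω₃, ω₅, ω₆ }, S }.
Pass 1 (6 new):
  { ω₁, ω₂, ω₄ }  = complement { ω₃, ω₅, ω₆ }
  { ω₂, ω₃, ω₆ }  = complement { ω₁, ω₄, ω₅ }
  { ω₃, ω₄, ω₆ }  = complement { ω₁, ω₂, ω₅ }
  { ω₁, ω₂, ω₄, ω₅ }  = { ω₁, ω₄, ω₅ } ∪ { ω₁, ω₂, ω₅ }
  { ω₁, ω₂, ω₃, ω₅, ω₆ }  = { ω₁, ω₂, ω₅ } ∪ { ω₃, ω₅, ω₆ }
  { ω₁, ω₃, ω₄, ω₅, ω₆ }  = { ω₁, ω₄, ω₅ } ∪ { ω₃, ω₅, ω₆ }
  (now 11)
Pass 2. New:
  { ω₂ }  = complement { ω₁, ω₃, ω₄, ω₅, ω₆ }
  { ω₄ }  = complement { ω₁, ω₂, ω₃, ω₅, ω₆ }
  { ω₃, ω₆ }  = complement { ω₁, ω₂, ω₄, ω₅ }
  { ω₂, ω₃, ω₄, ω₆ }  = { ω₂, ω₃, ω₆ } ∪ { ω₃, ω₄, ω₆ }
  { ω₂, ω₃, ω₅, ω₆ }  = { ω₂, ω₃, ω₆ } ∪ { ω₃, ω₅, ω₆ }
  { ω₃, ω₄, ω₅, ω₆ }  = { ω₃, ω₅, ω₆ } ∪ { ω₃, ω₄, ω₆ }
  { ω₁, ω₂, ω₃, ω₄, ω₆ }  = { ω₂, ω₃, ω₆ } ∪ { ω₁, ω₂, ω₄ }
  (now 18)
Pass 3 (6 new):
  { ω₅ }  = complement { ω₁, ω₂, ω₃, ω₄, ω₆ }
  { ω₁, ω₂ }  = complement { ω₃, ω₄, ω₅, ω₆ }
  { ω₁, ω₄ }  = complement { ω₂, ω₃, ω₅, ω₆ }
  { ω₁, ω₅ }  = complement { ω₂, ω₃, ω₄, ω₆ }
  { ω₂, ω₄ }  = { ω₄ } ∪ { ω₂ }
  { ω₂, ω₃, ω₄, ω₅, ω₆ }  = { ω₂, ω₃, ω₄, ω₆ } ∪ { ω₃, ω₅, ω₆ }
  (now 24)
Pass 4. New:
  { ω₁ }  = complement { ω₂, ω₃, ω₄, ω₅, ω₆ }
  { ω₂, ω₅ }  = { ω₂ } ∪ { ω₅ }
  { ω₄, ω₅ }  = { ω₅ } ∪ { ω₄ }
  { ω₂, ω₄, ω₅ }  = { ω₅ } ∪ { ω₂, ω₄ }
  { ω₁, ω₂, ω₃, ω₆ }  = { ω₁, ω₂ } ∪ { ω₂, ω₃, ω₆ }
  { ω₁, ω₃, ω₄, ω₆ }  = { ω₁, ω₄ } ∪ { ω₃, ω₆ }
  { ω₁, ω₃, ω₅, ω₆ }  = complement { ω₂, ω₄ }
  (now 31)
Pass 5 (1 new):
  { ω₁, ω₃, ω₆ }  = complement { ω₂, ω₄, ω₅ }
  (now 32)
Pass 6: no new sets; the family is a σ-algebra.

σ(𝒞) = { {}, { ω₁ }, { ω₂ }, { ω₄ }, { ω₅ }, { ω₁, ω₂ }, { ω₁, ω₄ }, { ω₁, ω₅ }, { ω₂, ω₄ }, { ω₂, ω₅ }, { ω₃, ω₆ }, { ω₄, ω₅ }, { ω₁, ω₂, ω₄ }, { ω₁, ω₂, ω₅ }, { ω₁, ω₃, ω₆ }, { ω₁, ω₄, ω₅ }, { ω₂, ω₃, ω₆ }, { ω₂, ω₄, ω₅ }, { ω₃, ω₄, ω₆ }, { ω₃, ω₅, ω₆ }, { ω₁, ω₂, ω₃, ω₆ }, { ω₁, ω₂, ω₄, ω₅ }, { ω₁, ω₃, ω₄, ω₆ }, { ω₁, ω₃, ω₅, ω₆ }, { ω₂, ω₃, ω₄, ω₆ }, { ω₂, ω₃, ω₅, ω₆ }, { ω₃, ω₄, ω₅, ω₆ }, { ω₁, ω₂, ω₃, ω₄, ω₆ }, { ω₁, ω₂, ω₃, ω₅, ω₆ }, { ω₁, ω₃, ω₄, ω₅, ω₆ }, { ω₂, ω₃, ω₄, ω₅, ω₆ }, S }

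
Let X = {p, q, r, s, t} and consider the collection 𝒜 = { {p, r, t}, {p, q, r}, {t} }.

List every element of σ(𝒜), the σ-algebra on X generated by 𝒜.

Start: 𝒜 ∪ {∅, X} = { ∅, {t}, {p, q, r}, {p, r, t}, X }.
Iteration 1: +4 →
  {q, s}  = {p, r, t}ᶜ
  {s, t}  = {p, q, r}ᶜ
  {p, q, r, s}  = {t}ᶜ
  {p, q, r, t}  = {p, q, r} ∪ {p, r, t}
  |family| = 9
Iteration 2: +3 →
  {s}  = {p, q, r, t}ᶜ
  {q, s, t}  = {t} ∪ {q, s}
  {p, r, s, t}  = {p, r, t} ∪ {s, t}
  |family| = 12
Iteration 3: +2 →
  {q}  = {p, r, s, t}ᶜ
  {p, r}  = {q, s, t}ᶜ
  |family| = 14
Iteration 4 (2 new):
  {q, t}  = {q} ∪ {t}
  {p, r, s}  = {p, r} ∪ {s}
  |family| = 16
Iteration 5: no new sets; the family is a σ-algebra.

Therefore σ(𝒜) = { ∅, {q}, {s}, {t}, {p, r}, {q, s}, {q, t}, {s, t}, {p, q, r}, {p, r, s}, {p, r, t}, {q, s, t}, {p, q, r, s}, {p, q, r, t}, {p, r, s, t}, X } (|σ(𝒜)| = 16).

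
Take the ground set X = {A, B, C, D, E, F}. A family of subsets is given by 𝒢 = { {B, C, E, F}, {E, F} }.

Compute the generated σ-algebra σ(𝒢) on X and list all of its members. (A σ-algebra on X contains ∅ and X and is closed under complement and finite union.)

Take S₀ = 𝒢 ∪ {∅, X} = { ∅, {E, F}, {B, C, E, F}, X }.
Pass 1 adds 2:
  {A, D}  = X∖{B, C, E, F}
  {A, B, C, D}  = X∖{E, F}
Pass 2. New:
  {A, D, E, F}  = {A, D} ∪ {E, F}
Pass 3. New:
  {B, C}  = X∖{A, D, E, F}
Pass 4: stable.

σ(𝒢) = { ∅, {A, D}, {B, C}, {E, F}, {A, B, C, D}, {A, D, E, F}, {B, C, E, F}, X }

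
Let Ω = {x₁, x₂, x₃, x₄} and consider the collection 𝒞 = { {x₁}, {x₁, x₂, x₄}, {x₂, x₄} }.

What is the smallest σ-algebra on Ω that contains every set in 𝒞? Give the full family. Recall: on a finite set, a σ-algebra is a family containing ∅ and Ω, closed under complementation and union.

σ(𝒞) (8 sets): { {}, {x₁}, {x₃}, {x₁, x₃}, {x₂, x₄}, {x₁, x₂, x₄}, {x₂, x₃, x₄}, Ω }

Derivation:
Begin from { {}, {x₁}, {x₂, x₄}, {x₁, x₂, x₄}, Ω } (that is, 𝒞 plus ∅ and Ω).
Pass 1 adds 3:
  {x₃}  = {x₁, x₂, x₄}ᶜ
  {x₁, x₃}  = {x₂, x₄}ᶜ
  {x₂, x₃, x₄}  = {x₁}ᶜ
  — 8 sets.
Pass 2: closed — nothing new.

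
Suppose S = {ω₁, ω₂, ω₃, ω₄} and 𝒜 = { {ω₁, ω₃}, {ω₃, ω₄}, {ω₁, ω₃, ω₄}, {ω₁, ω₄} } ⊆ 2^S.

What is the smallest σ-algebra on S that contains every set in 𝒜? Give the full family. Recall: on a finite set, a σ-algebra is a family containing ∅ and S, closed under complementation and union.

Start: 𝒜 ∪ {∅, S} = { {}, {ω₁, ω₃}, {ω₁, ω₄}, {ω₃, ω₄}, {ω₁, ω₃, ω₄}, S }.
Iteration 1 adds 4:
  {ω₂}  = ᶜ of {ω₁, ω₃, ω₄}
  {ω₁, ω₂}  = ᶜ of {ω₃, ω₄}
  {ω₂, ω₃}  = ᶜ of {ω₁, ω₄}
  {ω₂, ω₄}  = ᶜ of {ω₁, ω₃}
  [10 total]
Iteration 2. New:
  {ω₁, ω₂, ω₃}  = {ω₁, ω₂} ∪ {ω₂, ω₃}
  {ω₁, ω₂, ω₄}  = {ω₁, ω₂} ∪ {ω₁, ω₄}
  {ω₂, ω₃, ω₄}  = {ω₃, ω₄} ∪ {ω₂}
  [13 total]
Iteration 3. New:
  {ω₁}  = ᶜ of {ω₂, ω₃, ω₄}
  {ω₃}  = ᶜ of {ω₁, ω₂, ω₄}
  {ω₄}  = ᶜ of {ω₁, ω₂, ω₃}
  [16 total]
Iteration 4: closed — nothing new.

σ(𝒜) = { {}, {ω₁}, {ω₂}, {ω₃}, {ω₄}, {ω₁, ω₂}, {ω₁, ω₃}, {ω₁, ω₄}, {ω₂, ω₃}, {ω₂, ω₄}, {ω₃, ω₄}, {ω₁, ω₂, ω₃}, {ω₁, ω₂, ω₄}, {ω₁, ω₃, ω₄}, {ω₂, ω₃, ω₄}, S }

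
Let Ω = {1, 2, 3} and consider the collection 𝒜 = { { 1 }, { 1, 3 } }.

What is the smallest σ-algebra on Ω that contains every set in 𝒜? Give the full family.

Answer: σ(𝒜) = { ∅, { 1 }, { 2 }, { 3 }, { 1, 2 }, { 1, 3 }, { 2, 3 }, Ω }

Check:
Initial family (4 sets): { ∅, { 1 }, { 1, 3 }, Ω }.
Iteration 1: +2 →
  { 2 }  = Ω∖{ 1, 3 }
  { 2, 3 }  = Ω∖{ 1 }
  |family| = 6
Iteration 2 (1 new):
  { 1, 2 }  = { 2 } ∪ { 1 }
  |family| = 7
Iteration 3 (1 new):
  { 3 }  = Ω∖{ 1, 2 }
  |family| = 8
Iteration 4 adds nothing — fixpoint reached.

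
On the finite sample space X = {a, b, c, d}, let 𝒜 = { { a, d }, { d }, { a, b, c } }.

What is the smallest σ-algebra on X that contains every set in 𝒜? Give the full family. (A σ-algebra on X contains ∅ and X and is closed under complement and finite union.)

|σ(𝒜)| = 8.  σ(𝒜) = { {}, { a }, { d }, { a, d }, { b, c }, { a, b, c }, { b, c, d }, X }

Working:
Initial family (5 sets): { {}, { d }, { a, d }, { a, b, c }, X }.
Iteration 1 adds 1:
  { b, c }  = X∖{ a, d }
  |family| = 6
Iteration 2. New:
  { b, c, d }  = { d } ∪ { b, c }
  |family| = 7
Iteration 3: 1 new —
  { a }  = X∖{ b, c, d }
  |family| = 8
Iteration 4: already closed under ᶜ and ∪.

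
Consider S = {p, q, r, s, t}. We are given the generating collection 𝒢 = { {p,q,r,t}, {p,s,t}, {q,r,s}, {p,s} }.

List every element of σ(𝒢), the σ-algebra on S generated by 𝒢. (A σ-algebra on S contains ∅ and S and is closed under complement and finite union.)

|σ(𝒢)| = 16.  σ(𝒢) = { ∅, {p}, {s}, {t}, {p,s}, {p,t}, {q,r}, {s,t}, {p,q,r}, {p,s,t}, {q,r,s}, {q,r,t}, {p,q,r,s}, {p,q,r,t}, {q,r,s,t}, S }

Trace:
Seed the family with 𝒢 together with ∅ and S: { ∅, {p,s}, {p,s,t}, {q,r,s}, {p,q,r,t}, S }.
Round 1: 5 new —
  {s}  = complement {p,q,r,t}
  {p,t}  = complement {q,r,s}
  {q,r}  = complement {p,s,t}
  {q,r,t}  = complement {p,s}
  {p,q,r,s}  = {q,r,s} ∪ {p,s}
  [11 total]
Round 2. New:
  {t}  = complement {p,q,r,s}
  {q,r,s,t}  = {q,r,s} ∪ {q,r,t}
  [13 total]
Round 3 (2 new):
  {p}  = complement {q,r,s,t}
  {s,t}  = {s} ∪ {t}
  [15 total]
Round 4 (1 new):
  {p,q,r}  = complement {s,t}
  [16 total]
After Round 5 the family is unchanged; done.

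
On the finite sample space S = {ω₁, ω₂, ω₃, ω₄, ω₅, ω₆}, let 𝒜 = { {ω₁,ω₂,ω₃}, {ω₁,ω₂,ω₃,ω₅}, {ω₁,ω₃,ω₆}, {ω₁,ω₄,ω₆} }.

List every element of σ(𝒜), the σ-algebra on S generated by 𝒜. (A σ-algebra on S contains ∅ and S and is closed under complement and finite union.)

|σ(𝒜)| = 64.  σ(𝒜) = { {}, {ω₁}, {ω₂}, {ω₃}, {ω₄}, {ω₅}, {ω₆}, {ω₁,ω₂}, {ω₁,ω₃}, {ω₁,ω₄}, {ω₁,ω₅}, {ω₁,ω₆}, {ω₂,ω₃}, {ω₂,ω₄}, {ω₂,ω₅}, {ω₂,ω₆}, {ω₃,ω₄}, {ω₃,ω₅}, {ω₃,ω₆}, {ω₄,ω₅}, {ω₄,ω₆}, {ω₅,ω₆}, {ω₁,ω₂,ω₃}, {ω₁,ω₂,ω₄}, {ω₁,ω₂,ω₅}, {ω₁,ω₂,ω₆}, {ω₁,ω₃,ω₄}, {ω₁,ω₃,ω₅}, {ω₁,ω₃,ω₆}, {ω₁,ω₄,ω₅}, {ω₁,ω₄,ω₆}, {ω₁,ω₅,ω₆}, {ω₂,ω₃,ω₄}, {ω₂,ω₃,ω₅}, {ω₂,ω₃,ω₆}, {ω₂,ω₄,ω₅}, {ω₂,ω₄,ω₆}, {ω₂,ω₅,ω₆}, {ω₃,ω₄,ω₅}, {ω₃,ω₄,ω₆}, {ω₃,ω₅,ω₆}, {ω₄,ω₅,ω₆}, {ω₁,ω₂,ω₃,ω₄}, {ω₁,ω₂,ω₃,ω₅}, {ω₁,ω₂,ω₃,ω₆}, {ω₁,ω₂,ω₄,ω₅}, {ω₁,ω₂,ω₄,ω₆}, {ω₁,ω₂,ω₅,ω₆}, {ω₁,ω₃,ω₄,ω₅}, {ω₁,ω₃,ω₄,ω₆}, {ω₁,ω₃,ω₅,ω₆}, {ω₁,ω₄,ω₅,ω₆}, {ω₂,ω₃,ω₄,ω₅}, {ω₂,ω₃,ω₄,ω₆}, {ω₂,ω₃,ω₅,ω₆}, {ω₂,ω₄,ω₅,ω₆}, {ω₃,ω₄,ω₅,ω₆}, {ω₁,ω₂,ω₃,ω₄,ω₅}, {ω₁,ω₂,ω₃,ω₄,ω₆}, {ω₁,ω₂,ω₃,ω₅,ω₆}, {ω₁,ω₂,ω₄,ω₅,ω₆}, {ω₁,ω₃,ω₄,ω₅,ω₆}, {ω₂,ω₃,ω₄,ω₅,ω₆}, S }

Working:
Begin from { {}, {ω₁,ω₂,ω₃}, {ω₁,ω₃,ω₆}, {ω₁,ω₄,ω₆}, {ω₁,ω₂,ω₃,ω₅}, S } (that is, 𝒜 plus ∅ and S).
Step 1. New:
  {ω₄,ω₆}  = ᶜ of {ω₁,ω₂,ω₃,ω₅}
  {ω₂,ω₃,ω₅}  = ᶜ of {ω₁,ω₄,ω₆}
  {ω₂,ω₄,ω₅}  = ᶜ of {ω₁,ω₃,ω₆}
  {ω₄,ω₅,ω₆}  = ᶜ of {ω₁,ω₂,ω₃}
  {ω₁,ω₂,ω₃,ω₆}  = {ω₁,ω₂,ω₃} ∪ {ω₁,ω₃,ω₆}
  {ω₁,ω₃,ω₄,ω₆}  = {ω₁,ω₃,ω₆} ∪ {ω₁,ω₄,ω₆}
  {ω₁,ω₂,ω₃,ω₄,ω₆}  = {ω₁,ω₂,ω₃} ∪ {ω₁,ω₄,ω₆}
  {ω₁,ω₂,ω₃,ω₅,ω₆}  = {ω₁,ω₃,ω₆} ∪ {ω₁,ω₂,ω₃,ω₅}
Step 2: +11 →
  {ω₄}  = ᶜ of {ω₁,ω₂,ω₃,ω₅,ω₆}
  {ω₅}  = ᶜ of {ω₁,ω₂,ω₃,ω₄,ω₆}
  {ω₂,ω₅}  = ᶜ of {ω₁,ω₃,ω₄,ω₆}
  {ω₄,ω₅}  = ᶜ of {ω₁,ω₂,ω₃,ω₆}
  {ω₁,ω₄,ω₅,ω₆}  = {ω₁,ω₄,ω₆} ∪ {ω₄,ω₅,ω₆}
  {ω₂,ω₃,ω₄,ω₅}  = {ω₂,ω₃,ω₅} ∪ {ω₂,ω₄,ω₅}
  {ω₂,ω₄,ω₅,ω₆}  = {ω₄,ω₆} ∪ {ω₂,ω₄,ω₅}
  {ω₁,ω₂,ω₃,ω₄,ω₅}  = {ω₁,ω₂,ω₃} ∪ {ω₂,ω₄,ω₅}
  {ω₁,ω₂,ω₄,ω₅,ω₆}  = {ω₁,ω₄,ω₆} ∪ {ω₂,ω₄,ω₅}
  {ω₁,ω₃,ω₄,ω₅,ω₆}  = {ω₁,ω₃,ω₆} ∪ {ω₄,ω₅,ω₆}
  {ω₂,ω₃,ω₄,ω₅,ω₆}  = {ω₂,ω₃,ω₅} ∪ {ω₄,ω₆}
Step 3 adds 9:
  {ω₁}  = ᶜ of {ω₂,ω₃,ω₄,ω₅,ω₆}
  {ω₂}  = ᶜ of {ω₁,ω₃,ω₄,ω₅,ω₆}
  {ω₃}  = ᶜ of {ω₁,ω₂,ω₄,ω₅,ω₆}
  {ω₆}  = ᶜ of {ω₁,ω₂,ω₃,ω₄,ω₅}
  {ω₁,ω₃}  = ᶜ of {ω₂,ω₄,ω₅,ω₆}
  {ω₁,ω₆}  = ᶜ of {ω₂,ω₃,ω₄,ω₅}
  {ω₂,ω₃}  = ᶜ of {ω₁,ω₄,ω₅,ω₆}
  {ω₁,ω₂,ω₃,ω₄}  = {ω₁,ω₂,ω₃} ∪ {ω₄}
  {ω₁,ω₃,ω₅,ω₆}  = {ω₁,ω₃,ω₆} ∪ {ω₅}
Step 4: +28 →
  {ω₁,ω₂}  = {ω₁} ∪ {ω₂}
  {ω₁,ω₄}  = {ω₁} ∪ {ω₄}
  {ω₁,ω₅}  = {ω₁} ∪ {ω₅}
  {ω₂,ω₄}  = ᶜ of {ω₁,ω₃,ω₅,ω₆}
  {ω₂,ω₆}  = {ω₂} ∪ {ω₆}
  {ω₃,ω₄}  = {ω₃} ∪ {ω₄}
  {ω₃,ω₅}  = {ω₅} ∪ {ω₃}
  {ω₃,ω₆}  = {ω₆} ∪ {ω₃}
  {ω₅,ω₆}  = ᶜ of {ω₁,ω₂,ω₃,ω₄}
  {ω₁,ω₂,ω₅}  = {ω₂,ω₅} ∪ {ω₁}
  {ω₁,ω₂,ω₆}  = {ω₁,ω₆} ∪ {ω₂}
  {ω₁,ω₃,ω₄}  = {ω₁,ω₃} ∪ {ω₄}
  {ω₁,ω₃,ω₅}  = {ω₅} ∪ {ω₁,ω₃}
  {ω₁,ω₄,ω₅}  = {ω₁} ∪ {ω₄,ω₅}
  {ω₁,ω₅,ω₆}  = {ω₁,ω₆} ∪ {ω₅}
  {ω₂,ω₃,ω₄}  = {ω₂,ω₃} ∪ {ω₄}
  {ω₂,ω₃,ω₆}  = {ω₆} ∪ {ω₂,ω₃}
  {ω₂,ω₄,ω₆}  = {ω₂} ∪ {ω₄,ω₆}
  {ω₂,ω₅,ω₆}  = {ω₂,ω₅} ∪ {ω₆}
  {ω₃,ω₄,ω₅}  = {ω₄,ω₅} ∪ {ω₃}
  {ω₃,ω₄,ω₆}  = {ω₃} ∪ {ω₄,ω₆}
  {ω₁,ω₂,ω₄,ω₅}  = {ω₁} ∪ {ω₂,ω₄,ω₅}
  {ω₁,ω₂,ω₄,ω₆}  = {ω₂} ∪ {ω₁,ω₄,ω₆}
  {ω₁,ω₂,ω₅,ω₆}  = {ω₂,ω₅} ∪ {ω₁,ω₆}
  {ω₁,ω₃,ω₄,ω₅}  = {ω₄,ω₅} ∪ {ω₁,ω₃}
  {ω₂,ω₃,ω₄,ω₆}  = {ω₂,ω₃} ∪ {ω₄,ω₆}
  {ω₂,ω₃,ω₅,ω₆}  = {ω₆} ∪ {ω₂,ω₃,ω₅}
  {ω₃,ω₄,ω₅,ω₆}  = {ω₃} ∪ {ω₄,ω₅,ω₆}
Step 5 adds 2:
  {ω₁,ω₂,ω₄}  = {ω₂} ∪ {ω₁,ω₄}
  {ω₃,ω₅,ω₆}  = {ω₅,ω₆} ∪ {ω₃,ω₅}
Step 6: already closed under ᶜ and ∪.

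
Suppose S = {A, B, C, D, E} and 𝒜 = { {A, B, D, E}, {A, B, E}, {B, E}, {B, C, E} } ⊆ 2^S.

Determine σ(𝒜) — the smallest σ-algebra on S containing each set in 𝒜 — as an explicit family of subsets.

Start: 𝒜 ∪ {∅, S} = { {}, {B, E}, {A, B, E}, {B, C, E}, {A, B, D, E}, S }.
Round 1. New:
  {C}  = S∖{A, B, D, E}
  {A, D}  = S∖{B, C, E}
  {C, D}  = S∖{A, B, E}
  {A, C, D}  = S∖{B, E}
  {A, B, C, E}  = {A, B, E} ∪ {B, C, E}
  — 11 sets.
Round 2: +2 →
  {D}  = S∖{A, B, C, E}
  {B, C, D, E}  = {B, E} ∪ {C, D}
  — 13 sets.
Round 3: +2 →
  {A}  = S∖{B, C, D, E}
  {B, D, E}  = {B, E} ∪ {D}
  — 15 sets.
Round 4 adds 1:
  {A, C}  = S∖{B, D, E}
  — 16 sets.
Round 5: no new sets; the family is a σ-algebra.

Hence σ(𝒜) has 16 members: { {}, {A}, {C}, {D}, {A, C}, {A, D}, {B, E}, {C, D}, {A, B, E}, {A, C, D}, {B, C, E}, {B, D, E}, {A, B, C, E}, {A, B, D, E}, {B, C, D, E}, S }.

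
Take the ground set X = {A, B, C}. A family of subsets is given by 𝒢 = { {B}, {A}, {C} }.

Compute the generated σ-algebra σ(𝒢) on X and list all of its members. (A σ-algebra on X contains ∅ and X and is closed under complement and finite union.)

Begin from { ∅, {A}, {B}, {C}, X } (that is, 𝒢 plus ∅ and X).
Step 1: +3 →
  {A, B}  = X∖{C}
  {A, C}  = X∖{B}
  {B, C}  = X∖{A}
  (now 8)
Step 2: stable.

Hence σ(𝒢) has 8 members: { ∅, {A}, {B}, {C}, {A, B}, {A, C}, {B, C}, X }.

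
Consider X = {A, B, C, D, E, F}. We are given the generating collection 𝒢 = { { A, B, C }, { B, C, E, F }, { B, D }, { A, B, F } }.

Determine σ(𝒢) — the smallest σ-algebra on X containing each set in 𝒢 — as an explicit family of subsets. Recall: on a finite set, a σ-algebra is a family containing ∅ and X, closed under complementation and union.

σ(𝒢) (64 sets): { {  }, { A }, { B }, { C }, { D }, { E }, { F }, { A, B }, { A, C }, { A, D }, { A, E }, { A, F }, { B, C }, { B, D }, { B, E }, { B, F }, { C, D }, { C, E }, { C, F }, { D, E }, { D, F }, { E, F }, { A, B, C }, { A, B, D }, { A, B, E }, { A, B, F }, { A, C, D }, { A, C, E }, { A, C, F }, { A, D, E }, { A, D, F }, { A, E, F }, { B, C, D }, { B, C, E }, { B, C, F }, { B, D, E }, { B, D, F }, { B, E, F }, { C, D, E }, { C, D, F }, { C, E, F }, { D, E, F }, { A, B, C, D }, { A, B, C, E }, { A, B, C, F }, { A, B, D, E }, { A, B, D, F }, { A, B, E, F }, { A, C, D, E }, { A, C, D, F }, { A, C, E, F }, { A, D, E, F }, { B, C, D, E }, { B, C, D, F }, { B, C, E, F }, { B, D, E, F }, { C, D, E, F }, { A, B, C, D, E }, { A, B, C, D, F }, { A, B, C, E, F }, { A, B, D, E, F }, { A, C, D, E, F }, { B, C, D, E, F }, X }

Working:
Seed the family with 𝒢 together with ∅ and X: { {  }, { B, D }, { A, B, C }, { A, B, F }, { B, C, E, F }, X }.
Step 1 (9 new):
  { A, D }  = ᶜ of { B, C, E, F }
  { C, D, E }  = ᶜ of { A, B, F }
  { D, E, F }  = ᶜ of { A, B, C }
  { A, B, C, D }  = { A, B, C } ∪ { B, D }
  { A, B, C, F }  = { A, B, C } ∪ { A, B, F }
  { A, B, D, F }  = { A, B, F } ∪ { B, D }
  { A, C, E, F }  = ᶜ of { B, D }
  { A, B, C, E, F }  = { A, B, C } ∪ { B, C, E, F }
  { B, C, D, E, F }  = { B, D } ∪ { B, C, E, F }
  [15 total]
Step 2 (15 new):
  { A }  = ᶜ of { B, C, D, E, F }
  { D }  = ᶜ of { A, B, C, E, F }
  { C, E }  = ᶜ of { A, B, D, F }
  { D, E }  = ᶜ of { A, B, C, F }
  { E, F }  = ᶜ of { A, B, C, D }
  { A, B, D }  = { A, D } ∪ { B, D }
  { A, C, D, E }  = { C, D, E } ∪ { A, D }
  { A, D, E, F }  = { A, D } ∪ { D, E, F }
  { B, C, D, E }  = { C, D, E } ∪ { B, D }
  { B, D, E, F }  = { D, E, F } ∪ { B, D }
  { C, D, E, F }  = { C, D, E } ∪ { D, E, F }
  { A, B, C, D, E }  = { C, D, E } ∪ { A, B, C }
  { A, B, C, D, F }  = { A, B, C } ∪ { A, B, D, F }
  { A, B, D, E, F }  = { A, B, D, F } ∪ { D, E, F }
  { A, C, D, E, F }  = { A, C, E, F } ∪ { C, D, E }
  [30 total]
Step 3: 17 new —
  { B }  = ᶜ of { A, C, D, E, F }
  { C }  = ᶜ of { A, B, D, E, F }
  { E }  = ᶜ of { A, B, C, D, F }
  { F }  = ᶜ of { A, B, C, D, E }
  { A, B }  = ᶜ of { C, D, E, F }
  { A, C }  = ᶜ of { B, D, E, F }
  { A, F }  = ᶜ of { B, C, D, E }
  { B, C }  = ᶜ of { A, D, E, F }
  { B, F }  = ᶜ of { A, C, D, E }
  { A, C, E }  = { C, E } ∪ { A }
  { A, D, E }  = { D, E } ∪ { A, D }
  { A, E, F }  = { E, F } ∪ { A }
  { B, D, E }  = { D, E } ∪ { B, D }
  { C, E, F }  = ᶜ of { A, B, D }
  { A, B, C, E }  = { C, E } ∪ { A, B, C }
  { A, B, D, E }  = { D, E } ∪ { A, B, D }
  { A, B, E, F }  = { E, F } ∪ { A, B, F }
  [47 total]
Step 4 adds 14:
  { A, E }  = { A } ∪ { E }
  { B, E }  = { B } ∪ { E }
  { C, D }  = ᶜ of { A, B, E, F }
  { C, F }  = ᶜ of { A, B, D, E }
  { D, F }  = ᶜ of { A, B, C, E }
  { A, B, E }  = { A, B } ∪ { E }
  { A, C, D }  = { A, C } ∪ { D }
  { A, C, F }  = ᶜ of { B, D, E }
  { A, D, F }  = { A, F } ∪ { D }
  { B, C, D }  = ᶜ of { A, E, F }
  { B, C, E }  = { B } ∪ { C, E }
  { B, C, F }  = ᶜ of { A, D, E }
  { B, D, F }  = ᶜ of { A, C, E }
  { B, E, F }  = { B } ∪ { E, F }
  [61 total]
Step 5 adds 3:
  { C, D, F }  = ᶜ of { A, B, E }
  { A, C, D, F }  = ᶜ of { B, E }
  { B, C, D, F }  = ᶜ of { A, E }
  [64 total]
Step 6 adds nothing — fixpoint reached.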